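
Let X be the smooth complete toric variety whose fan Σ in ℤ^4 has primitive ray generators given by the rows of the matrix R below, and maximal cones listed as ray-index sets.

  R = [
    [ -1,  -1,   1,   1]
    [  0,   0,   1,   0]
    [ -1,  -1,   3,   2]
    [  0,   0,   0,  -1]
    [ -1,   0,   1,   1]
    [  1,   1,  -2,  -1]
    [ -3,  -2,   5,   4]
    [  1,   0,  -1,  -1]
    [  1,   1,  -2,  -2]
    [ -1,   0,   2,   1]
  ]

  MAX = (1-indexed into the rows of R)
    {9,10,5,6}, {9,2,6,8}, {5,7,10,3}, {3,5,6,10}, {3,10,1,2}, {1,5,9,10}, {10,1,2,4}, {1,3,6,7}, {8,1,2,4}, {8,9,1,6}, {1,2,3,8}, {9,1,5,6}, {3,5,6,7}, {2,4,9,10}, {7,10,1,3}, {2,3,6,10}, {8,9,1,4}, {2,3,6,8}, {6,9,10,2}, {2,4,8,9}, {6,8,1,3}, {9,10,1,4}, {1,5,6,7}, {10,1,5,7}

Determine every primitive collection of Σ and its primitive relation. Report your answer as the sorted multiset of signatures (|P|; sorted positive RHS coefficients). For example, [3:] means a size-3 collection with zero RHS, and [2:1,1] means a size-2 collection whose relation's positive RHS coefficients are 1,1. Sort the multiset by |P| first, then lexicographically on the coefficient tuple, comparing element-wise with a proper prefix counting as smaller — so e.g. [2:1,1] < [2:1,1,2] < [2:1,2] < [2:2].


16 minimal non-faces of Δ(Σ) (on 10 rays):

  • {5,8}:  v_{5} + v_{8} = 0 — sig = [2:]
  • {2,5}:  v_{2} + v_{5} = v_{10} — sig = [2:1]
  • {3,9}:  v_{3} + v_{9} = v_{2} — sig = [2:1]
  • {4,6}:  v_{4} + v_{6} = v_{9} — sig = [2:1]
  • {8,10}:  v_{8} + v_{10} = v_{2} — sig = [2:1]
  • {7,8}:  v_{7} + v_{8} = v_{1} + v_{3} — sig = [2:1,1]
  • {7,9}:  v_{7} + v_{9} = v_{1} + v_{10} — sig = [2:1,1]
  • {2,7}:  v_{2} + v_{7} = v_{1} + v_{3} + v_{10} — sig = [2:1,1,1]
  • {4,5}:  v_{4} + v_{5} = v_{1} + v_{9} + v_{10} — sig = [2:1,1,1]
  • {4,7}:  v_{4} + v_{7} = 2·v_{1} + v_{2} + v_{10} — sig = [2:1,1,2]
  • {3,4}:  v_{3} + v_{4} = v_{1} + 2·v_{2} — sig = [2:1,2]
  • {1,2,6}:  v_{1} + v_{2} + v_{6} = 0 — sig = [3:]
  • {1,2,9}:  v_{1} + v_{2} + v_{9} = v_{4} — sig = [3:1]
  • {1,3,5}:  v_{1} + v_{3} + v_{5} = v_{7} — sig = [3:1]
  • {1,6,10}:  v_{1} + v_{6} + v_{10} = v_{5} — sig = [3:1]
  • {6,7,10}:  v_{6} + v_{7} + v_{10} = v_{3} + 2·v_{5} — sig = [3:1,2]

so the primitive-relation signature multiset is
    [2:]
    [2:1]
    [2:1]
    [2:1]
    [2:1]
    [2:1,1]
    [2:1,1]
    [2:1,1,1]
    [2:1,1,1]
    [2:1,1,2]
    [2:1,2]
    [3:]
    [3:1]
    [3:1]
    [3:1]
    [3:1,2]


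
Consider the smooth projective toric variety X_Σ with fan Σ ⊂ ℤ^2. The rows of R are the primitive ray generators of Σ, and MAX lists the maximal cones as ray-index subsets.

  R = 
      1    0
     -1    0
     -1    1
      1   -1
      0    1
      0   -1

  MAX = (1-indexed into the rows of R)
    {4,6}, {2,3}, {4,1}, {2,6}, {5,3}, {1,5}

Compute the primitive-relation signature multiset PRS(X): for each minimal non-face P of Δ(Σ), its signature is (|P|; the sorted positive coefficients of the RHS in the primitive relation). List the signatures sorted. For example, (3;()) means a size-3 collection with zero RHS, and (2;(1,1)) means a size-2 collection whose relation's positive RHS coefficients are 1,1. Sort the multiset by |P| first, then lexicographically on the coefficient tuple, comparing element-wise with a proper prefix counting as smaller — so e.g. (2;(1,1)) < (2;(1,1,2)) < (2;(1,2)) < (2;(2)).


Σ has 9 primitive collections:

  P = {1,2}:  v_{1} + v_{2} = 0 — sig = (2;())
  P = {3,4}:  v_{3} + v_{4} = 0 — sig = (2;())
  P = {5,6}:  v_{5} + v_{6} = 0 — sig = (2;())
  P = {1,3}:  v_{1} + v_{3} = v_{5} — sig = (2;(1))
  P = {1,6}:  v_{1} + v_{6} = v_{4} — sig = (2;(1))
  P = {2,4}:  v_{2} + v_{4} = v_{6} — sig = (2;(1))
  P = {2,5}:  v_{2} + v_{5} = v_{3} — sig = (2;(1))
  P = {3,6}:  v_{3} + v_{6} = v_{2} — sig = (2;(1))
  P = {4,5}:  v_{4} + v_{5} = v_{1} — sig = (2;(1))

Signatures (|P|; sorted positive RHS coefficients), sorted:
    (2;())
    (2;())
    (2;())
    (2;(1))
    (2;(1))
    (2;(1))
    (2;(1))
    (2;(1))
    (2;(1))


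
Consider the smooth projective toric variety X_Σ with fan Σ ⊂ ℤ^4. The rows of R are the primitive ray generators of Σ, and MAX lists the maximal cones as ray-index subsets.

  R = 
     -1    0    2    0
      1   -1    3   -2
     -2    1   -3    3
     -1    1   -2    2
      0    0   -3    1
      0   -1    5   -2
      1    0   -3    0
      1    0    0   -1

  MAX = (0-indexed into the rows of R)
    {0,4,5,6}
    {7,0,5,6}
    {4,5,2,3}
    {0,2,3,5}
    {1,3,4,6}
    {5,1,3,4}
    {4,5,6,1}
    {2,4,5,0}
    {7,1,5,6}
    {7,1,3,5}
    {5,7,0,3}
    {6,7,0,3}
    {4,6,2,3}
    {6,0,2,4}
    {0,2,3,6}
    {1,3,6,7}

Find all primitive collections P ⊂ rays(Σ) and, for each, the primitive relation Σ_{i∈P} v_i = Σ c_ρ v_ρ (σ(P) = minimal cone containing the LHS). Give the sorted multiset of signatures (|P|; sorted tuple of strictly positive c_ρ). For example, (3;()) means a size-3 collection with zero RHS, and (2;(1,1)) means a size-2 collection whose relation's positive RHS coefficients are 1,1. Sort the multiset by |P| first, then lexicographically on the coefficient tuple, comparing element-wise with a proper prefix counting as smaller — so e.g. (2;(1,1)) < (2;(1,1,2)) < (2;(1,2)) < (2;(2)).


The 7 primitive collections of Σ (r=8, n=4):

  • {0,1}:  v_{0} + v_{1} = v_{5}  ⟹  sig = (2;(1))
  • {4,7}:  v_{4} + v_{7} = v_{6}  ⟹  sig = (2;(1))
  • {1,2}:  v_{1} + v_{2} = v_{3} + v_{4} + v_{5}  ⟹  sig = (2;(1,1,1))
  • {2,7}:  v_{2} + v_{7} = v_{0} + v_{3} + v_{6}  ⟹  sig = (2;(1,1,1))
  • {3,5,6}:  v_{3} + v_{5} + v_{6} = 0  ⟹  sig = (3;())
  • {0,3,4}:  v_{0} + v_{3} + v_{4} = v_{2}  ⟹  sig = (3;(1))
  • {2,5,6}:  v_{2} + v_{5} + v_{6} = v_{0} + v_{4}  ⟹  sig = (3;(1,1))

Hence PRS(X_Σ) =
    (2;(1))
    (2;(1))
    (2;(1,1,1))
    (2;(1,1,1))
    (3;())
    (3;(1))
    (3;(1,1))


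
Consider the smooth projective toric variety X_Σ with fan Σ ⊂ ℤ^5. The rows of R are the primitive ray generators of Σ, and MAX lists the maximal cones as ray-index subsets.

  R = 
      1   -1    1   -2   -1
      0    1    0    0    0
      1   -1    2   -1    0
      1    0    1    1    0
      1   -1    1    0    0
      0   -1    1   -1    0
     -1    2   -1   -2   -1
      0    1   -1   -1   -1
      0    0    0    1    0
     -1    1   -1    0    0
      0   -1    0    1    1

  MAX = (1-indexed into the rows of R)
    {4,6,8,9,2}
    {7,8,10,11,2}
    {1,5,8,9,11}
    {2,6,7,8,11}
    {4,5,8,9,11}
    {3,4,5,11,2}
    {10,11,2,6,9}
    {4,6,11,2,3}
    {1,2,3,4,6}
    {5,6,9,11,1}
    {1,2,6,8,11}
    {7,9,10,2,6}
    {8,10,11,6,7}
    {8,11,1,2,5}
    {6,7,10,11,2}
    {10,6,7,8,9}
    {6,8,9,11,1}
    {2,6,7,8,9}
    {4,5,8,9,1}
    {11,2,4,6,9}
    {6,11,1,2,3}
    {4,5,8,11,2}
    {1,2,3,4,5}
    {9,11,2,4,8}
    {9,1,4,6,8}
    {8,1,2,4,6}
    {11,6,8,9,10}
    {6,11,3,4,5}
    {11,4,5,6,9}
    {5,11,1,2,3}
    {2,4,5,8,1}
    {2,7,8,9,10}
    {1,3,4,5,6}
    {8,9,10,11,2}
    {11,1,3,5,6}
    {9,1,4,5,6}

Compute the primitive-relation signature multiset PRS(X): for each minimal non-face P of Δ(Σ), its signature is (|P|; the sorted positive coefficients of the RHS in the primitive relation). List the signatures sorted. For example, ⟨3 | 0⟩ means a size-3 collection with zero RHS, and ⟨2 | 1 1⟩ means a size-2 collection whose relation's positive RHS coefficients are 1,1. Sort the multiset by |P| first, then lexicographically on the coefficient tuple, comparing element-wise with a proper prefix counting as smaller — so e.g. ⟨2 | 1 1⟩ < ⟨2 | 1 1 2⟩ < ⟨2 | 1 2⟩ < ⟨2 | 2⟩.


Primitive collections (19):

  • {5,10}:  v_{5} + v_{10} = 0 ; sig = ⟨2 | 0⟩
  • {1,10}:  v_{1} + v_{10} = v_{6} + v_{8} ; sig = ⟨2 | 1 1⟩
  • {3,8}:  v_{3} + v_{8} = v_{1} + v_{2} ; sig = ⟨2 | 1 1⟩
  • {3,9}:  v_{3} + v_{9} = v_{4} + v_{6} ; sig = ⟨2 | 1 1⟩
  • {3,10}:  v_{3} + v_{10} = v_{2} + v_{6} ; sig = ⟨2 | 1 1⟩
  • {4,10}:  v_{4} + v_{10} = v_{2} + v_{9} ; sig = ⟨2 | 1 1⟩
  • {5,7}:  v_{5} + v_{7} = v_{2} + v_{6} + v_{8} ; sig = ⟨2 | 1 1 1⟩
  • {4,7}:  v_{4} + v_{7} = 2·v_{2} + v_{6} + v_{8} + v_{9} ; sig = ⟨2 | 1 1 1 2⟩
  • {1,7}:  v_{1} + v_{7} = v_{2} + 2·v_{6} + 2·v_{8} ; sig = ⟨2 | 1 2 2⟩
  • {3,7}:  v_{3} + v_{7} = 2·v_{2} + 2·v_{6} + v_{8} ; sig = ⟨2 | 1 2 2⟩
  • {2,5,6}:  v_{2} + v_{5} + v_{6} = v_{3} ; sig = ⟨3 | 1⟩
  • {2,5,9}:  v_{2} + v_{5} + v_{9} = v_{4} ; sig = ⟨3 | 1⟩
  • {5,6,8}:  v_{5} + v_{6} + v_{8} = v_{1} ; sig = ⟨3 | 1⟩
  • {7,9,11}:  v_{7} + v_{9} + v_{11} = v_{10} ; sig = ⟨3 | 1⟩
  • {1,2,9}:  v_{1} + v_{2} + v_{9} = v_{4} + v_{6} + v_{8} ; sig = ⟨3 | 1 1 1⟩
  • {1,4,11}:  v_{1} + v_{4} + v_{11} = 2·v_{5} ; sig = ⟨3 | 2⟩
  • {2,6,8,10}:  v_{2} + v_{6} + v_{8} + v_{10} = v_{7} ; sig = ⟨4 | 1⟩
  • {4,6,8,11}:  v_{4} + v_{6} + v_{8} + v_{11} = v_{5} ; sig = ⟨4 | 1⟩
  • {2,6,8,9,11}:  v_{2} + v_{6} + v_{8} + v_{9} + v_{11} = 0 ; sig = ⟨5 | 0⟩

Sorted signature multiset PRS(X):
    |P|=2: 10 collections, coeffs (), (1,1), (1,1), (1,1), (1,1), (1,1), (1,1,1), (1,1,1,2), (1,2,2), (1,2,2)
    |P|=3: 6 collections, coeffs (1), (1), (1), (1), (1,1,1), (2)
    |P|=4: 2 collections, coeffs (1), (1)
    |P|=5: 1 collection, coeffs ()


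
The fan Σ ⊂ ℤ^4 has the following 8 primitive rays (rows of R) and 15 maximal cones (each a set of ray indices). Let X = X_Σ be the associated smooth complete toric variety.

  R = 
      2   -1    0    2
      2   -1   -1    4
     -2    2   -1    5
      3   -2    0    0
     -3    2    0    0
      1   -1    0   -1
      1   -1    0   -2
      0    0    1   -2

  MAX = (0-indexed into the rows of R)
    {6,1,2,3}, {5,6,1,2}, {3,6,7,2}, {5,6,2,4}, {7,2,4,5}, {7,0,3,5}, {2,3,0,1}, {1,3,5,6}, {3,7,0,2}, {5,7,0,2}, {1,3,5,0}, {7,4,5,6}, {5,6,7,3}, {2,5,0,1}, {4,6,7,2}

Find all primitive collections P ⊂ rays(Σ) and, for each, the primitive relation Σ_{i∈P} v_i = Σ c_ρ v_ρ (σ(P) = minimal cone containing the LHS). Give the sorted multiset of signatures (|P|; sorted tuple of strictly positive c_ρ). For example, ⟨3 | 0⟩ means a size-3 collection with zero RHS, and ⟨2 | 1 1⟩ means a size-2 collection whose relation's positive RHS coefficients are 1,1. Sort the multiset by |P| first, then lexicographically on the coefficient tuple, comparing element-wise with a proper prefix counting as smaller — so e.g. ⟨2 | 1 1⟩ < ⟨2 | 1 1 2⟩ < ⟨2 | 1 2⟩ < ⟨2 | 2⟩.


Σ has 7 primitive collections:

  P={3,4}:  v_{3} + v_{4} = 0  →  sig = ⟨2 | 0⟩
  P={0,6}:  v_{0} + v_{6} = v_{3}  →  sig = ⟨2 | 1⟩
  P={1,7}:  v_{1} + v_{7} = v_{0}  →  sig = ⟨2 | 1⟩
  P={1,4}:  v_{1} + v_{4} = v_{2} + v_{5}  →  sig = ⟨2 | 1 1⟩
  P={0,4}:  v_{0} + v_{4} = v_{2} + v_{5} + v_{7}  →  sig = ⟨2 | 1 1 1⟩
  P={2,3,5}:  v_{2} + v_{3} + v_{5} = v_{1}  →  sig = ⟨3 | 1⟩
  P={2,5,6,7}:  v_{2} + v_{5} + v_{6} + v_{7} = 0  →  sig = ⟨4 | 0⟩

so the primitive-relation signature multiset is
    ⟨2 | 0⟩
    ⟨2 | 1⟩
    ⟨2 | 1⟩
    ⟨2 | 1 1⟩
    ⟨2 | 1 1 1⟩
    ⟨3 | 1⟩
    ⟨4 | 0⟩


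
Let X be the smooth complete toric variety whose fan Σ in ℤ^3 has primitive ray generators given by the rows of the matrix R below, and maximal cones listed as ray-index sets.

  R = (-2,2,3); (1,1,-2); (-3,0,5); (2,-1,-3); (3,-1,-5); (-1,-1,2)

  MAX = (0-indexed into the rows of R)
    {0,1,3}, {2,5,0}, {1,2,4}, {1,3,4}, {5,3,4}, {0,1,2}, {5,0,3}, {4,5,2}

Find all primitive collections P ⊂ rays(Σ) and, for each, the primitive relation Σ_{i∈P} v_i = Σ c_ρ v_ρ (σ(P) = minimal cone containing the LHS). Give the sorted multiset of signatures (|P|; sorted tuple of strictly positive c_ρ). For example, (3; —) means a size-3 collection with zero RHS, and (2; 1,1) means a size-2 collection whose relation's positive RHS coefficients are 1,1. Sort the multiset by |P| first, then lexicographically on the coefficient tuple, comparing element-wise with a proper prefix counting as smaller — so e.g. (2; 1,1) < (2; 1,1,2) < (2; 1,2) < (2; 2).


Primitive collections (3):

  {1,5}:  v_{1} + v_{5} = 0 ; sig = (2; —)
  {0,4}:  v_{0} + v_{4} = v_{1} ; sig = (2; 1)
  {2,3}:  v_{2} + v_{3} = v_{5} ; sig = (2; 1)

Signatures (|P|; sorted positive RHS coefficients), sorted:
    (2; —)
    (2; 1)
    (2; 1)


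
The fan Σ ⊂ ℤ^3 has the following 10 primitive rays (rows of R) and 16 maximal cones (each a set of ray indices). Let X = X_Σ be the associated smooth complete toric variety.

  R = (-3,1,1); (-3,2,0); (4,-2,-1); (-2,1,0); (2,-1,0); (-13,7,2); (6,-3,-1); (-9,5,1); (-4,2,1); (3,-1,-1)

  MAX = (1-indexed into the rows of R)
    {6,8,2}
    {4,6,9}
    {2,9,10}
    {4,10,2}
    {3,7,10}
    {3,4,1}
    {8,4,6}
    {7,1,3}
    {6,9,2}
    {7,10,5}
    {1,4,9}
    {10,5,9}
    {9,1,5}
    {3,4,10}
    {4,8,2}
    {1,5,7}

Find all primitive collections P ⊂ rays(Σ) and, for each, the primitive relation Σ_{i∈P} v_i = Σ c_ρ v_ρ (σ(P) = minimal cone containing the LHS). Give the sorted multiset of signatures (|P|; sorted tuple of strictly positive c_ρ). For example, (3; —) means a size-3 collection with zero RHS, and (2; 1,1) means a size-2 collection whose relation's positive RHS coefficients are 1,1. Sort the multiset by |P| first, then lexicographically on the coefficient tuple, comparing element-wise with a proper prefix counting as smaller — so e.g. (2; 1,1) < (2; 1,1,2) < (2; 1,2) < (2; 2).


24 minimal non-faces of Δ(Σ) (on 10 rays):

  P={1,10}:  v_{1} + v_{10} = 0 ; sig = (2; —)
  P={3,9}:  v_{3} + v_{9} = 0 ; sig = (2; —)
  P={4,5}:  v_{4} + v_{5} = 0 ; sig = (2; —)
  P={2,7}:  v_{2} + v_{7} = v_{10} ; sig = (2; 1)
  P={3,5}:  v_{3} + v_{5} = v_{7} ; sig = (2; 1)
  P={3,6}:  v_{3} + v_{6} = v_{8} ; sig = (2; 1)
  P={4,7}:  v_{4} + v_{7} = v_{3} ; sig = (2; 1)
  P={7,8}:  v_{7} + v_{8} = v_{2} ; sig = (2; 1)
  P={7,9}:  v_{7} + v_{9} = v_{5} ; sig = (2; 1)
  P={8,9}:  v_{8} + v_{9} = v_{6} ; sig = (2; 1)
  P={1,2}:  v_{1} + v_{2} = v_{4} + v_{9} ; sig = (2; 1,1)
  P={2,3}:  v_{2} + v_{3} = v_{4} + v_{10} ; sig = (2; 1,1)
  P={2,5}:  v_{2} + v_{5} = v_{9} + v_{10} ; sig = (2; 1,1)
  P={3,8}:  v_{3} + v_{8} = v_{2} + v_{4} ; sig = (2; 1,1)
  P={5,8}:  v_{5} + v_{8} = v_{2} + v_{9} ; sig = (2; 1,1)
  P={6,7}:  v_{6} + v_{7} = v_{2} + v_{9} ; sig = (2; 1,1)
  P={5,6}:  v_{5} + v_{6} = v_{2} + 2·v_{9} ; sig = (2; 1,2)
  P={6,10}:  v_{6} + v_{10} = 2·v_{2} + v_{9} ; sig = (2; 1,2)
  P={8,10}:  v_{8} + v_{10} = 2·v_{2} ; sig = (2; 2)
  P={1,8}:  v_{1} + v_{8} = 2·v_{4} + 2·v_{9} ; sig = (2; 2,2)
  P={1,6}:  v_{1} + v_{6} = 2·v_{4} + 3·v_{9} ; sig = (2; 2,3)
  P={2,4,9}:  v_{2} + v_{4} + v_{9} = v_{8} ; sig = (3; 1)
  P={4,9,10}:  v_{4} + v_{9} + v_{10} = v_{2} ; sig = (3; 1)
  P={2,4,6}:  v_{2} + v_{4} + v_{6} = 2·v_{8} ; sig = (3; 2)

Sorted signature multiset PRS(X):
[(2; —), (2; —), (2; —), (2; 1), (2; 1), (2; 1), (2; 1), (2; 1), (2; 1), (2; 1), (2; 1,1), (2; 1,1), (2; 1,1), (2; 1,1), (2; 1,1), (2; 1,1), (2; 1,2), (2; 1,2), (2; 2), (2; 2,2), (2; 2,3), (3; 1), (3; 1), (3; 2)]


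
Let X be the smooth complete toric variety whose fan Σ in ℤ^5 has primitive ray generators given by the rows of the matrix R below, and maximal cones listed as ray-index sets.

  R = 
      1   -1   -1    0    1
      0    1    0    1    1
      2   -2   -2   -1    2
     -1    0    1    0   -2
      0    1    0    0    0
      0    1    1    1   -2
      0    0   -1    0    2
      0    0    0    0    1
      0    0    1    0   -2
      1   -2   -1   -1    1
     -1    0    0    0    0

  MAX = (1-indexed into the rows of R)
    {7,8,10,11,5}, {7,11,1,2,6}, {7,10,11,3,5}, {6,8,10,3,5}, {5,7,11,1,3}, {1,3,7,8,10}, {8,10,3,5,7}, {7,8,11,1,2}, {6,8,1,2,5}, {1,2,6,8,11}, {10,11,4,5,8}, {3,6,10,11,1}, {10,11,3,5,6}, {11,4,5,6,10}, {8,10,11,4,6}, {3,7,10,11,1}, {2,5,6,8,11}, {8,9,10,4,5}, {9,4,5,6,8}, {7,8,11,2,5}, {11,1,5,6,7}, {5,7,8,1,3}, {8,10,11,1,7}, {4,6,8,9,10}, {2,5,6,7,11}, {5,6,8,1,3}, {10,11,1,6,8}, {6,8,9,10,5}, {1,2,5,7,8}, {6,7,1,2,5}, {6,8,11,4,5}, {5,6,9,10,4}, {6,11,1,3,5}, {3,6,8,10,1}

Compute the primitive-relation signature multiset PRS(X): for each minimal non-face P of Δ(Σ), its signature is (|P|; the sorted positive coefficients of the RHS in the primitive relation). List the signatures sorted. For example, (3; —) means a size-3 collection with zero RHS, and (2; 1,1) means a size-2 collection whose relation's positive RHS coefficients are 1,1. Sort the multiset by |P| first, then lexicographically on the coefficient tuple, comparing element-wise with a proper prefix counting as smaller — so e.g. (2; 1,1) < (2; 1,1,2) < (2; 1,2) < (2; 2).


The 20 primitive collections of Σ (r=11, n=5):

  P={7,9}:  v_{7} + v_{9} = 0 ; sig = (2; —)
  P={4,7}:  v_{4} + v_{7} = v_{11} ; sig = (2; 1)
  P={9,11}:  v_{9} + v_{11} = v_{4} ; sig = (2; 1)
  P={1,9}:  v_{1} + v_{9} = v_{6} + v_{10} ; sig = (2; 1,1)
  P={2,9}:  v_{2} + v_{9} = v_{6} + v_{8} ; sig = (2; 1,1)
  P={2,10}:  v_{2} + v_{10} = v_{1} + v_{8} ; sig = (2; 1,1)
  P={1,4}:  v_{1} + v_{4} = v_{6} + v_{10} + v_{11} ; sig = (2; 1,1,1)
  P={2,4}:  v_{2} + v_{4} = v_{6} + v_{8} + v_{11} ; sig = (2; 1,1,1)
  P={3,4}:  v_{3} + v_{4} = v_{5} + v_{6} + 2·v_{10} + v_{11} ; sig = (2; 1,1,1,2)
  P={2,3}:  v_{2} + v_{3} = 2·v_{1} + v_{5} + v_{8} ; sig = (2; 1,1,2)
  P={3,9}:  v_{3} + v_{9} = v_{5} + v_{6} + 2·v_{10} ; sig = (2; 1,1,2)
  P={1,5,10}:  v_{1} + v_{5} + v_{10} = v_{3} ; sig = (3; 1)
  P={6,7,8}:  v_{6} + v_{7} + v_{8} = v_{2} ; sig = (3; 1)
  P={6,7,10}:  v_{6} + v_{7} + v_{10} = v_{1} ; sig = (3; 1)
  P={3,8,11}:  v_{3} + v_{8} + v_{11} = v_{7} + v_{10} ; sig = (3; 1,1)
  P={3,6,7}:  v_{3} + v_{6} + v_{7} = 2·v_{1} + v_{5} ; sig = (3; 1,2)
  P={1,5,8,11}:  v_{1} + v_{5} + v_{8} + v_{11} = v_{7} ; sig = (4; 1)
  P={1,2,5,11}:  v_{1} + v_{2} + v_{5} + v_{11} = v_{6} + 2·v_{7} ; sig = (4; 1,2)
  P={5,6,8,10,11}:  v_{5} + v_{6} + v_{8} + v_{10} + v_{11} = 0 ; sig = (5; —)
  P={4,5,6,8,10}:  v_{4} + v_{5} + v_{6} + v_{8} + v_{10} = v_{9} ; sig = (5; 1)

Sorted signature multiset PRS(X):
{ (2; —),  (2; 1) ×2,  (2; 1,1) ×3,  (2; 1,1,1) ×2,  (2; 1,1,1,2),  (2; 1,1,2) ×2,  (3; 1) ×3,  (3; 1,1),  (3; 1,2),  (4; 1),  (4; 1,2),  (5; —),  (5; 1) }


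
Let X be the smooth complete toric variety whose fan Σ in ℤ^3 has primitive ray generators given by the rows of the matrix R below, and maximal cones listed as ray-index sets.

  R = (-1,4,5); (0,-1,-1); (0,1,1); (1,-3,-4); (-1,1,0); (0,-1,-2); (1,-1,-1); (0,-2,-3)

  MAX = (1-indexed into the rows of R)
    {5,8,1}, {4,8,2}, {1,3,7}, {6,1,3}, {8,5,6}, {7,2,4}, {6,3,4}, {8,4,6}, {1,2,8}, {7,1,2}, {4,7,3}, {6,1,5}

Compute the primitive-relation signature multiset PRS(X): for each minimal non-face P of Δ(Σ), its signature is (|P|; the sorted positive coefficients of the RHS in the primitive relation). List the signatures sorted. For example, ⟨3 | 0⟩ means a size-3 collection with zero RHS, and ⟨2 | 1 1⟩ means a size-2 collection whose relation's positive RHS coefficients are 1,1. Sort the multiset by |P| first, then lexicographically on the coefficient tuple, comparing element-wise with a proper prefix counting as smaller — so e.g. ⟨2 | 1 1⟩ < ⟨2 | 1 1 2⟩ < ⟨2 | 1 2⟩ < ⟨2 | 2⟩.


Σ has 11 primitive collections:

  P={2,3}:  v_{2} + v_{3} = 0  so sig = ⟨2 | 0⟩
  P={1,4}:  v_{1} + v_{4} = v_{3}  so sig = ⟨2 | 1⟩
  P={2,6}:  v_{2} + v_{6} = v_{8}  so sig = ⟨2 | 1⟩
  P={3,8}:  v_{3} + v_{8} = v_{6}  so sig = ⟨2 | 1⟩
  P={7,8}:  v_{7} + v_{8} = v_{4}  so sig = ⟨2 | 1⟩
  P={5,7}:  v_{5} + v_{7} = v_{3} + v_{6}  so sig = ⟨2 | 1 1⟩
  P={6,7}:  v_{6} + v_{7} = v_{3} + v_{4}  so sig = ⟨2 | 1 1⟩
  P={2,5}:  v_{2} + v_{5} = v_{1} + 2·v_{8}  so sig = ⟨2 | 1 2⟩
  P={3,5}:  v_{3} + v_{5} = v_{1} + 2·v_{6}  so sig = ⟨2 | 1 2⟩
  P={4,5}:  v_{4} + v_{5} = 2·v_{6}  so sig = ⟨2 | 2⟩
  P={1,6,8}:  v_{1} + v_{6} + v_{8} = v_{5}  so sig = ⟨3 | 1⟩

Sorted signature multiset PRS(X):
{ ⟨2 | 0⟩,  ⟨2 | 1⟩ ×4,  ⟨2 | 1 1⟩ ×2,  ⟨2 | 1 2⟩ ×2,  ⟨2 | 2⟩,  ⟨3 | 1⟩ }


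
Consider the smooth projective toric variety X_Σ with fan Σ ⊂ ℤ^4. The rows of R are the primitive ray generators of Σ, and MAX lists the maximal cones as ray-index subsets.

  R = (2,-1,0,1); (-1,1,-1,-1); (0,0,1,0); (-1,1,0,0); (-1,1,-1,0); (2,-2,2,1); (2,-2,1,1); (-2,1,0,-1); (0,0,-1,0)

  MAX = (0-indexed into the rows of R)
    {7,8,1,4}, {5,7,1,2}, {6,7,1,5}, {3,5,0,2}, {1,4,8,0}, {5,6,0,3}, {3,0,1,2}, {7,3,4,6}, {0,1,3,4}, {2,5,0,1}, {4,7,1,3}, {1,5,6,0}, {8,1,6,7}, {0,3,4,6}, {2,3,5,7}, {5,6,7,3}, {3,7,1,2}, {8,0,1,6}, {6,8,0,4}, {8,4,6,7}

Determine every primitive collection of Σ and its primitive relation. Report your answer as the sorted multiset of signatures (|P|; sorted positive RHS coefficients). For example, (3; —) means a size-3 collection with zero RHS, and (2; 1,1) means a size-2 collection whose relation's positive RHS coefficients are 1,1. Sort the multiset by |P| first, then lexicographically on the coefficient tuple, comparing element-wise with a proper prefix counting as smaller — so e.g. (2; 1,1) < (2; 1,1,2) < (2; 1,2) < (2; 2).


10 minimal non-faces of Δ(Σ) (on 9 rays):

  • {0,7}:  v_{0} + v_{7} = 0 ; sig = (2; —)
  • {2,8}:  v_{2} + v_{8} = 0 ; sig = (2; —)
  • {2,4}:  v_{2} + v_{4} = v_{3} ; sig = (2; 1)
  • {2,6}:  v_{2} + v_{6} = v_{5} ; sig = (2; 1)
  • {3,8}:  v_{3} + v_{8} = v_{4} ; sig = (2; 1)
  • {5,8}:  v_{5} + v_{8} = v_{6} ; sig = (2; 1)
  • {4,5}:  v_{4} + v_{5} = v_{3} + v_{6} ; sig = (2; 1,1)
  • {1,3,6}:  v_{1} + v_{3} + v_{6} = 0 ; sig = (3; —)
  • {1,3,5}:  v_{1} + v_{3} + v_{5} = v_{2} ; sig = (3; 1)
  • {1,4,6}:  v_{1} + v_{4} + v_{6} = v_{8} ; sig = (3; 1)

Hence PRS(X_Σ) =
    (2; —)
    (2; —)
    (2; 1)
    (2; 1)
    (2; 1)
    (2; 1)
    (2; 1,1)
    (3; —)
    (3; 1)
    (3; 1)


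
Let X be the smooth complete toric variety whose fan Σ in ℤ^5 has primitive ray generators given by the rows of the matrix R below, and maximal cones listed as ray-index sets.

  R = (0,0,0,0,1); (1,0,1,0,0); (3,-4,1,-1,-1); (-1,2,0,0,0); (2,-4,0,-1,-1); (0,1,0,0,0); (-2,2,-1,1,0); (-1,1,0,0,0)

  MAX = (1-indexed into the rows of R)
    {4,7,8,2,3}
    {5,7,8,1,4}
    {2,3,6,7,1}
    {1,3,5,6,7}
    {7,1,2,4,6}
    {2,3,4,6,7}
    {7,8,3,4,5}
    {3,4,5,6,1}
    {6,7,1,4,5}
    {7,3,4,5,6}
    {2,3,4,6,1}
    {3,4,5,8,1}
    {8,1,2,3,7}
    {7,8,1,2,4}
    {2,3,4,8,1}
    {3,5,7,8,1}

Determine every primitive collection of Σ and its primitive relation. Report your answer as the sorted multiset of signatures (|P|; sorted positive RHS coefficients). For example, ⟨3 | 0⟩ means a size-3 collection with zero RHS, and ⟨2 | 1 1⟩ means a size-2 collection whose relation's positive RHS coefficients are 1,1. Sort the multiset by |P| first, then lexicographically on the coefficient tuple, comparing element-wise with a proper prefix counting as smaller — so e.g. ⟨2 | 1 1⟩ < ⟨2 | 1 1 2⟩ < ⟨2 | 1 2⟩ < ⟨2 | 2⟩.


3 minimal non-faces of Δ(Σ) (on 8 rays):

  P = {2,5}:  v_{2} + v_{5} = v_{3}  so sig = ⟨2 | 1⟩
  P = {6,8}:  v_{6} + v_{8} = v_{4}  so sig = ⟨2 | 1⟩
  P = {1,3,4,7}:  v_{1} + v_{3} + v_{4} + v_{7} = 0  so sig = ⟨4 | 0⟩

Sorted signature multiset PRS(X):
    |P|=2: 2 collections, coeffs (1), (1)
    |P|=4: 1 collection, coeffs ()


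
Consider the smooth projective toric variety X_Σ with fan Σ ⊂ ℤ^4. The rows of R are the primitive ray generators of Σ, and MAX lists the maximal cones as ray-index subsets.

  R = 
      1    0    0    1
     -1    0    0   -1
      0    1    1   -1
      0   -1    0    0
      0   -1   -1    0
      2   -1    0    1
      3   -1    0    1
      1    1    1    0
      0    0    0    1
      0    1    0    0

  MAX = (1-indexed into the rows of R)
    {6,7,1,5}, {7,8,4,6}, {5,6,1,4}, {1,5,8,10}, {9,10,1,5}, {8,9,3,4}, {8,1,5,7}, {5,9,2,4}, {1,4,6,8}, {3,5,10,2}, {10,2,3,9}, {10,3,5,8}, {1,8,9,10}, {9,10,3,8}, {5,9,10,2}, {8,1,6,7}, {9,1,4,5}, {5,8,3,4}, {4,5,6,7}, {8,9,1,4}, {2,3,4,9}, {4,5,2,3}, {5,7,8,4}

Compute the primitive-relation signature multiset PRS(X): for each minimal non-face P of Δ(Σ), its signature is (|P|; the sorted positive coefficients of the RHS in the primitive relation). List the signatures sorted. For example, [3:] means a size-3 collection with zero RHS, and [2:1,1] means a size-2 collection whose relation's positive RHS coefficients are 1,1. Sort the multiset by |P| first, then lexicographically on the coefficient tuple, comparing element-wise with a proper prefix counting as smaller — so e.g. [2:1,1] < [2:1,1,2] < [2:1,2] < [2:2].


Δ(Σ) — 10 vertices, 17 min non-faces:

  • {1,2}:  v_{1} + v_{2} = 0 — sig = [2:]
  • {4,10}:  v_{4} + v_{10} = 0 — sig = [2:]
  • {1,3}:  v_{1} + v_{3} = v_{8} — sig = [2:1]
  • {2,8}:  v_{2} + v_{8} = v_{3} — sig = [2:1]
  • {7,9}:  v_{7} + v_{9} = v_{1} + v_{6} — sig = [2:1,1]
  • {2,6}:  v_{2} + v_{6} = v_{4} + v_{5} + v_{8} — sig = [2:1,1,1]
  • {6,10}:  v_{6} + v_{10} = v_{1} + v_{5} + v_{8} — sig = [2:1,1,1]
  • {3,6}:  v_{3} + v_{6} = v_{4} + v_{5} + 2·v_{8} — sig = [2:1,1,2]
  • {6,9}:  v_{6} + v_{9} = 2·v_{1} + v_{4} — sig = [2:1,2]
  • {2,7}:  v_{2} + v_{7} = v_{4} + 2·v_{5} + 2·v_{8} — sig = [2:1,2,2]
  • {7,10}:  v_{7} + v_{10} = v_{1} + 2·v_{5} + 2·v_{8} — sig = [2:1,2,2]
  • {3,7}:  v_{3} + v_{7} = v_{4} + 2·v_{5} + 3·v_{8} — sig = [2:1,2,3]
  • {3,5,9}:  v_{3} + v_{5} + v_{9} = 0 — sig = [3:]
  • {5,6,8}:  v_{5} + v_{6} + v_{8} = v_{7} — sig = [3:1]
  • {5,8,9}:  v_{5} + v_{8} + v_{9} = v_{1} — sig = [3:1]
  • {1,4,7}:  v_{1} + v_{4} + v_{7} = 2·v_{6} — sig = [3:2]
  • {1,4,5,8}:  v_{1} + v_{4} + v_{5} + v_{8} = v_{6} — sig = [4:1]

Hence PRS(X_Σ) =
[[2:], [2:], [2:1], [2:1], [2:1,1], [2:1,1,1], [2:1,1,1], [2:1,1,2], [2:1,2], [2:1,2,2], [2:1,2,2], [2:1,2,3], [3:], [3:1], [3:1], [3:2], [4:1]]


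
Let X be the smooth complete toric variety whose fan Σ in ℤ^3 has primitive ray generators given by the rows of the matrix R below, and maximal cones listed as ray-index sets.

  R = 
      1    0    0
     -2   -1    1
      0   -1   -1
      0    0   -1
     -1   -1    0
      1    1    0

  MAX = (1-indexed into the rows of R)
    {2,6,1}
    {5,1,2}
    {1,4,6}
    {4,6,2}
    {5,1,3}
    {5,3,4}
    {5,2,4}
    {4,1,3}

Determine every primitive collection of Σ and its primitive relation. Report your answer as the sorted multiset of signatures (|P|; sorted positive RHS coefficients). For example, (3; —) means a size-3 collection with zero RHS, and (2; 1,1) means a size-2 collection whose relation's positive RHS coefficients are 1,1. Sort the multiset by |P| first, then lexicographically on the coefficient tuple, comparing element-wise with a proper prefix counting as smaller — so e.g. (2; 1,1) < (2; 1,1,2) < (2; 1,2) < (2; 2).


Primitive collections (5):

  P = {5,6}:  v_{5} + v_{6} = 0  ⟹  sig = (2; —)
  P = {3,6}:  v_{3} + v_{6} = v_{1} + v_{4}  ⟹  sig = (2; 1,1)
  P = {2,3}:  v_{2} + v_{3} = 2·v_{5}  ⟹  sig = (2; 2)
  P = {1,2,4}:  v_{1} + v_{2} + v_{4} = v_{5}  ⟹  sig = (3; 1)
  P = {1,4,5}:  v_{1} + v_{4} + v_{5} = v_{3}  ⟹  sig = (3; 1)

Hence PRS(X_Σ) =
[(2; —), (2; 1,1), (2; 2), (3; 1), (3; 1)]


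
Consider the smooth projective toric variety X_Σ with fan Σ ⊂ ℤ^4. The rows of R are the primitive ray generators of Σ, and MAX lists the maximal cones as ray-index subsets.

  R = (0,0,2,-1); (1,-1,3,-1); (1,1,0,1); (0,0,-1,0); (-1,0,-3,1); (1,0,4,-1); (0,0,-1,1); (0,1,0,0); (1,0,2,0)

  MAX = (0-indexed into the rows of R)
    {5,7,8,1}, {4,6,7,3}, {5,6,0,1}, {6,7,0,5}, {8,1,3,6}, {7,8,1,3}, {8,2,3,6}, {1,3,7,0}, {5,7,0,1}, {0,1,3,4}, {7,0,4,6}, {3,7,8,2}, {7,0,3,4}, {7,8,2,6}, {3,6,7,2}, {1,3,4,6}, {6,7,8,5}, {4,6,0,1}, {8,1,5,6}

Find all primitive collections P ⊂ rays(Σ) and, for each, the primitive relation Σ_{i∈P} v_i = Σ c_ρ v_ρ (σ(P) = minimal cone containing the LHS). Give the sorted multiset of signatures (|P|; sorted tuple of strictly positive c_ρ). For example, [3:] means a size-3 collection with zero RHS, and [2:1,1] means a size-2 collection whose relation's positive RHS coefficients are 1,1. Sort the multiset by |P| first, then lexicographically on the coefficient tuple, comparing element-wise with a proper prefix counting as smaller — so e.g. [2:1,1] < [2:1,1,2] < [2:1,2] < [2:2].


Δ(Σ) — 9 vertices, 12 min non-faces:

  • {0,8}:  v_{0} + v_{8} = v_{5}  ⟹  sig = [2:1]
  • {4,8}:  v_{4} + v_{8} = v_{6}  ⟹  sig = [2:1]
  • {0,2}:  v_{0} + v_{2} = v_{7} + v_{8}  ⟹  sig = [2:1,1]
  • {3,5}:  v_{3} + v_{5} = v_{1} + v_{7}  ⟹  sig = [2:1,1]
  • {4,5}:  v_{4} + v_{5} = v_{0} + v_{6}  ⟹  sig = [2:1,1]
  • {2,4}:  v_{2} + v_{4} = v_{3} + 2·v_{6} + v_{7}  ⟹  sig = [2:1,1,2]
  • {1,2}:  v_{1} + v_{2} = v_{3} + 2·v_{8}  ⟹  sig = [2:1,2]
  • {2,5}:  v_{2} + v_{5} = v_{7} + 2·v_{8}  ⟹  sig = [2:1,2]
  • {0,3,6}:  v_{0} + v_{3} + v_{6} = 0  ⟹  sig = [3:]
  • {1,4,7}:  v_{1} + v_{4} + v_{7} = 0  ⟹  sig = [3:]
  • {1,6,7}:  v_{1} + v_{6} + v_{7} = v_{8}  ⟹  sig = [3:1]
  • {3,6,7,8}:  v_{3} + v_{6} + v_{7} + v_{8} = v_{2}  ⟹  sig = [4:1]

so the primitive-relation signature multiset is
    [2:1]
    [2:1]
    [2:1,1]
    [2:1,1]
    [2:1,1]
    [2:1,1,2]
    [2:1,2]
    [2:1,2]
    [3:]
    [3:]
    [3:1]
    [4:1]


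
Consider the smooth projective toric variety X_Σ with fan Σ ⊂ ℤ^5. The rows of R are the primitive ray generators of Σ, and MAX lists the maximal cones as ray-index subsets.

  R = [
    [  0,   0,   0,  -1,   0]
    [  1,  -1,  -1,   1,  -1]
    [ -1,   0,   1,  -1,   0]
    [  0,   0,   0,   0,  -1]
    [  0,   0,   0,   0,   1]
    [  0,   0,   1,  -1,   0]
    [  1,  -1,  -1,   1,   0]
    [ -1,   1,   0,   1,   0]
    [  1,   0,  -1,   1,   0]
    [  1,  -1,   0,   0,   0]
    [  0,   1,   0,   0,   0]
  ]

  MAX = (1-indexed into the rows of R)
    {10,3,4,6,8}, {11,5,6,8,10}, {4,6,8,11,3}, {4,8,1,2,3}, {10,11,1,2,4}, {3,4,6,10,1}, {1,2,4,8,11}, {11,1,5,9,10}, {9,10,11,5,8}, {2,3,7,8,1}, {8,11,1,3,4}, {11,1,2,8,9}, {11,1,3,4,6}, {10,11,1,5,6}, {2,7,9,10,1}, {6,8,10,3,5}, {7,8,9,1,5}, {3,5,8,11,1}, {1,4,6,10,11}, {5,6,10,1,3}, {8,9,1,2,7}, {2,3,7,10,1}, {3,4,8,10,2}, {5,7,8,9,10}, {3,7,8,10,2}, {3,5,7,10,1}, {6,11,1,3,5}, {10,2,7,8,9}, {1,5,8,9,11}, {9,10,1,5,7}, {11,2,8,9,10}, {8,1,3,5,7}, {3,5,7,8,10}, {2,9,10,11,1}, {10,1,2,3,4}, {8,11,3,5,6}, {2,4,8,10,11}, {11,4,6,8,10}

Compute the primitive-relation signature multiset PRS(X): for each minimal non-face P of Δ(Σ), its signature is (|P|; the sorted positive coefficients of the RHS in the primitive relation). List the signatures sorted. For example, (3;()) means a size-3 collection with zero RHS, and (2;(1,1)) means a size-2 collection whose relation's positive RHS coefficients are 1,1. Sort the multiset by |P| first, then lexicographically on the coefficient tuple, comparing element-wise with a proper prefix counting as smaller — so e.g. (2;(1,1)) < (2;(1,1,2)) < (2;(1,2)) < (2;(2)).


Minimal non-faces — 13 found among 11 rays, 38 max cones:

  P={3,9}:  v_{3} + v_{9} = 0  ⇒ sig = (2;())
  P={4,5}:  v_{4} + v_{5} = 0  ⇒ sig = (2;())
  P={2,5}:  v_{2} + v_{5} = v_{7}  ⇒ sig = (2;(1))
  P={4,7}:  v_{4} + v_{7} = v_{2}  ⇒ sig = (2;(1))
  P={6,7}:  v_{6} + v_{7} = v_{10}  ⇒ sig = (2;(1))
  P={7,11}:  v_{7} + v_{11} = v_{9}  ⇒ sig = (2;(1))
  P={2,6}:  v_{2} + v_{6} = v_{4} + v_{10}  ⇒ sig = (2;(1,1))
  P={4,9}:  v_{4} + v_{9} = v_{2} + v_{11}  ⇒ sig = (2;(1,1))
  P={6,9}:  v_{6} + v_{9} = v_{10} + v_{11}  ⇒ sig = (2;(1,1))
  P={1,8,10}:  v_{1} + v_{8} + v_{10} = 0  ⇒ sig = (3;())
  P={2,3,11}:  v_{2} + v_{3} + v_{11} = v_{4}  ⇒ sig = (3;(1))
  P={3,10,11}:  v_{3} + v_{10} + v_{11} = v_{6}  ⇒ sig = (3;(1))
  P={1,6,8}:  v_{1} + v_{6} + v_{8} = v_{3} + v_{11}  ⇒ sig = (3;(1,1))

Signatures (|P|; sorted positive RHS coefficients), sorted:
[(2;()), (2;()), (2;(1)), (2;(1)), (2;(1)), (2;(1)), (2;(1,1)), (2;(1,1)), (2;(1,1)), (3;()), (3;(1)), (3;(1)), (3;(1,1))]


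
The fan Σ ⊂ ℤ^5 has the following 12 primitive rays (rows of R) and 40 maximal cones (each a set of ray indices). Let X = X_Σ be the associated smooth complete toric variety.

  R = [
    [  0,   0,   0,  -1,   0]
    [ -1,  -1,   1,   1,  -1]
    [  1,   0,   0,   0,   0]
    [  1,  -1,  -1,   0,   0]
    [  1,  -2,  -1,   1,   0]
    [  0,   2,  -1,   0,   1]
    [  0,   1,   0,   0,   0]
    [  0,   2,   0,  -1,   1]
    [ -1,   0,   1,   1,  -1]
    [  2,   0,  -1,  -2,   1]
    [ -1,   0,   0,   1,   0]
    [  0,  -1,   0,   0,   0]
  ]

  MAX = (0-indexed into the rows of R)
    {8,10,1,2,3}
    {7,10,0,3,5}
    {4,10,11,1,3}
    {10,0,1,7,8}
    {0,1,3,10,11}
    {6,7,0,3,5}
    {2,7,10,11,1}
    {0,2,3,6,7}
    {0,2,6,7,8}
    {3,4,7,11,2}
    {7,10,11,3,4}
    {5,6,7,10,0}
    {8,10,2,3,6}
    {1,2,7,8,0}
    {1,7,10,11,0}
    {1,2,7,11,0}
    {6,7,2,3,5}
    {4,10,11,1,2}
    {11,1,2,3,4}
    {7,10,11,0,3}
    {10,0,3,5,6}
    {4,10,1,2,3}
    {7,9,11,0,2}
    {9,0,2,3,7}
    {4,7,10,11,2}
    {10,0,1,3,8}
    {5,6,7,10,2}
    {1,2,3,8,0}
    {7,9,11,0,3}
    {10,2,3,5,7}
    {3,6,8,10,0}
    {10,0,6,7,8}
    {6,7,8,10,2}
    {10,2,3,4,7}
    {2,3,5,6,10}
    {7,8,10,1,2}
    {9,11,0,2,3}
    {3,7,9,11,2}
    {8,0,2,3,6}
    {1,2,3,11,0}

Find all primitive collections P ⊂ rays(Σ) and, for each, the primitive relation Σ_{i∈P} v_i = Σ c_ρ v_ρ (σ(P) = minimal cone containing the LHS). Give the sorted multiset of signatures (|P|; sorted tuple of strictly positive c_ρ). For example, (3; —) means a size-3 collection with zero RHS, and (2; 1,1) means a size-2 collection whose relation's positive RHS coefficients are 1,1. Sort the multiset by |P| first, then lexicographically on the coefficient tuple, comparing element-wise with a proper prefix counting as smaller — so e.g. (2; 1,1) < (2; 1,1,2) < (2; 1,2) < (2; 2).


Primitive collections (24):

  P={6,11}:  v_{6} + v_{11} = 0  ⇒ sig = (2; —)
  P={1,6}:  v_{1} + v_{6} = v_{8}  ⇒ sig = (2; 1)
  P={8,11}:  v_{8} + v_{11} = v_{1}  ⇒ sig = (2; 1)
  P={0,4}:  v_{0} + v_{4} = v_{3} + v_{11}  ⇒ sig = (2; 1,1)
  P={1,5}:  v_{1} + v_{5} = v_{6} + v_{10}  ⇒ sig = (2; 1,1)
  P={8,9}:  v_{8} + v_{9} = v_{0} + v_{2}  ⇒ sig = (2; 1,1)
  P={1,9}:  v_{1} + v_{9} = v_{0} + v_{2} + v_{11}  ⇒ sig = (2; 1,1,1)
  P={4,6}:  v_{4} + v_{6} = v_{2} + v_{3} + v_{10}  ⇒ sig = (2; 1,1,1)
  P={5,11}:  v_{5} + v_{11} = v_{3} + v_{7} + v_{10}  ⇒ sig = (2; 1,1,1)
  P={9,10}:  v_{9} + v_{10} = v_{3} + v_{7} + v_{11}  ⇒ sig = (2; 1,1,1)
  P={4,8}:  v_{4} + v_{8} = v_{1} + v_{2} + v_{3} + v_{10}  ⇒ sig = (2; 1,1,1,1)
  P={6,9}:  v_{6} + v_{9} = v_{0} + v_{2} + v_{3} + v_{7}  ⇒ sig = (2; 1,1,1,1)
  P={4,5}:  v_{4} + v_{5} = v_{2} + 2·v_{3} + v_{7} + 2·v_{10}  ⇒ sig = (2; 1,1,2,2)
  P={4,9}:  v_{4} + v_{9} = v_{2} + 2·v_{3} + v_{7} + 2·v_{11}  ⇒ sig = (2; 1,1,2,2)
  P={5,8}:  v_{5} + v_{8} = 2·v_{6} + v_{10}  ⇒ sig = (2; 1,2)
  P={5,9}:  v_{5} + v_{9} = 2·v_{3} + 2·v_{7}  ⇒ sig = (2; 2,2)
  P={0,2,10}:  v_{0} + v_{2} + v_{10} = 0  ⇒ sig = (3; —)
  P={1,3,7}:  v_{1} + v_{3} + v_{7} = 0  ⇒ sig = (3; —)
  P={3,7,8}:  v_{3} + v_{7} + v_{8} = v_{6}  ⇒ sig = (3; 1)
  P={0,2,5}:  v_{0} + v_{2} + v_{5} = v_{3} + v_{6} + v_{7}  ⇒ sig = (3; 1,1,1)
  P={1,4,7}:  v_{1} + v_{4} + v_{7} = v_{2} + v_{10} + v_{11}  ⇒ sig = (3; 1,1,1)
  P={2,3,10,11}:  v_{2} + v_{3} + v_{10} + v_{11} = v_{4}  ⇒ sig = (4; 1)
  P={3,6,7,10}:  v_{3} + v_{6} + v_{7} + v_{10} = v_{5}  ⇒ sig = (4; 1)
  P={0,2,3,7,11}:  v_{0} + v_{2} + v_{3} + v_{7} + v_{11} = v_{9}  ⇒ sig = (5; 1)

Signatures (|P|; sorted positive RHS coefficients), sorted:
{ (2; —),  (2; 1) ×2,  (2; 1,1) ×3,  (2; 1,1,1) ×4,  (2; 1,1,1,1) ×2,  (2; 1,1,2,2) ×2,  (2; 1,2),  (2; 2,2),  (3; —) ×2,  (3; 1),  (3; 1,1,1) ×2,  (4; 1) ×2,  (5; 1) }


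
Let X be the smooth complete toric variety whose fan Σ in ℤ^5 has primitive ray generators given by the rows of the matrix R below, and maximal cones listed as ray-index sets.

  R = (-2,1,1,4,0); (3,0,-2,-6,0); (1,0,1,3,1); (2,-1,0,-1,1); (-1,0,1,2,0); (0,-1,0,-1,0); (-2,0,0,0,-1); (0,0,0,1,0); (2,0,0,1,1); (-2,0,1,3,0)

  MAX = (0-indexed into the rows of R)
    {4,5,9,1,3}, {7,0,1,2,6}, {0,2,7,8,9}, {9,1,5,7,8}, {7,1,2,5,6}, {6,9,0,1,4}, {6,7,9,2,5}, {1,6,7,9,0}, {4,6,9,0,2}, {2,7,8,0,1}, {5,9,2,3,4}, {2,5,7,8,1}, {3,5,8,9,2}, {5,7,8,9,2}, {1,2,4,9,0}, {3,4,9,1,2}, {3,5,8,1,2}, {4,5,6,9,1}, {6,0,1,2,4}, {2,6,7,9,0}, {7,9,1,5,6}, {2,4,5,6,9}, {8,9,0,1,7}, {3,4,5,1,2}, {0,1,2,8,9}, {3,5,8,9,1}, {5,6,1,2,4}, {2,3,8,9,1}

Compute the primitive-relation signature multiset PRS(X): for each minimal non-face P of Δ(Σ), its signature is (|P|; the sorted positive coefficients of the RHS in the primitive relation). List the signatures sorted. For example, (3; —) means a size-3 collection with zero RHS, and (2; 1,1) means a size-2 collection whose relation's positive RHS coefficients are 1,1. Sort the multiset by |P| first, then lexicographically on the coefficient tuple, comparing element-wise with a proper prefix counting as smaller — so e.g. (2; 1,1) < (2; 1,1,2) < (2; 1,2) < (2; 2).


Σ has 10 primitive collections:

  {0,5}:  v_{0} + v_{5} = v_{9}  so sig = (2; 1)
  {3,6}:  v_{3} + v_{6} = v_{5}  so sig = (2; 1)
  {4,8}:  v_{4} + v_{8} = v_{2}  so sig = (2; 1)
  {6,8}:  v_{6} + v_{8} = v_{7}  so sig = (2; 1)
  {3,7}:  v_{3} + v_{7} = v_{5} + v_{8}  so sig = (2; 1,1)
  {4,7}:  v_{4} + v_{7} = v_{2} + v_{6}  so sig = (2; 1,1)
  {0,3}:  v_{0} + v_{3} = v_{1} + v_{2} + 2·v_{9}  so sig = (2; 1,1,2)
  {1,2,6,9}:  v_{1} + v_{2} + v_{6} + v_{9} = 0  so sig = (4; —)
  {1,2,5,9}:  v_{1} + v_{2} + v_{5} + v_{9} = v_{3}  so sig = (4; 1)
  {1,2,7,9}:  v_{1} + v_{2} + v_{7} + v_{9} = v_{8}  so sig = (4; 1)

Hence PRS(X_Σ) =
    |P|=2: 7 collections, coeffs (1), (1), (1), (1), (1,1), (1,1), (1,1,2)
    |P|=4: 3 collections, coeffs (), (1), (1)


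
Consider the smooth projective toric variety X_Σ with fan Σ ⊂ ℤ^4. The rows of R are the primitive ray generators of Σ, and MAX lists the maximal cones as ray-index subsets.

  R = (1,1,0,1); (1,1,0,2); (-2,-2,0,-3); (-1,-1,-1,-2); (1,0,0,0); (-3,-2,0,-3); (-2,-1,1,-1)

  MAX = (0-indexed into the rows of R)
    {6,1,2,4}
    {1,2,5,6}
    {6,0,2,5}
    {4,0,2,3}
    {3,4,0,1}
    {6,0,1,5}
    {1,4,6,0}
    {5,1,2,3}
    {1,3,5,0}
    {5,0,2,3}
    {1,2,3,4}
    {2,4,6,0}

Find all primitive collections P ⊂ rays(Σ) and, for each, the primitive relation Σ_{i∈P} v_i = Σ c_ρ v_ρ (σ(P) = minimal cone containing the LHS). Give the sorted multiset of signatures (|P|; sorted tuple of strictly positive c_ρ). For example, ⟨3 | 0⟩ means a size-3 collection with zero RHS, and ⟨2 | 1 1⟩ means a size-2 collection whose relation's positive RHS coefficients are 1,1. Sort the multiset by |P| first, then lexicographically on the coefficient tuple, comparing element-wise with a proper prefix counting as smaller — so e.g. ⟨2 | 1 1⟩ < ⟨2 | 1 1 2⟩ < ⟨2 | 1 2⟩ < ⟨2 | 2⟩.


3 minimal non-faces of Δ(Σ) (on 7 rays):

  P = {3,6}:  v_{3} + v_{6} = v_{5}  →  sig = ⟨2 | 1⟩
  P = {4,5}:  v_{4} + v_{5} = v_{2}  →  sig = ⟨2 | 1⟩
  P = {0,1,2}:  v_{0} + v_{1} + v_{2} = 0  →  sig = ⟨3 | 0⟩

Signatures (|P|; sorted positive RHS coefficients), sorted:
    ⟨2 | 1⟩
    ⟨2 | 1⟩
    ⟨3 | 0⟩


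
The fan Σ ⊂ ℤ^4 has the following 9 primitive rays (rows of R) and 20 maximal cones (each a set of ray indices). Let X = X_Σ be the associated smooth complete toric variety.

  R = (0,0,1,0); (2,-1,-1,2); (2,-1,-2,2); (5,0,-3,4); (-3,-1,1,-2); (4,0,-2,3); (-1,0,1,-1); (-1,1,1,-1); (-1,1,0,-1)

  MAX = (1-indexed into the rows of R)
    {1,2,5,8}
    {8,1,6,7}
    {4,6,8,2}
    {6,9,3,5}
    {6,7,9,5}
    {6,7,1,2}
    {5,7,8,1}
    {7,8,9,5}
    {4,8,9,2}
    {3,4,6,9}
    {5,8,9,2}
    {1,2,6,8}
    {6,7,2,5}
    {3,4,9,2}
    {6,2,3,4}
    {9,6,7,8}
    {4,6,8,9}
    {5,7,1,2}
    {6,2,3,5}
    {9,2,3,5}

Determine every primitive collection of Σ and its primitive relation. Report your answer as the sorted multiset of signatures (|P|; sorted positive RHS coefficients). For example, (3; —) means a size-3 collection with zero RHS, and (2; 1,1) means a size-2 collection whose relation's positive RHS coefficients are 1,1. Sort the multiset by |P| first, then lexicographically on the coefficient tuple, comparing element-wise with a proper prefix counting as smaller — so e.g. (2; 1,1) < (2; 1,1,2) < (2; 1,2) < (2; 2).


The 12 primitive collections of Σ (r=9, n=4):

  P = {1,3}:  v_{1} + v_{3} = v_{2} ; sig = (2; 1)
  P = {1,9}:  v_{1} + v_{9} = v_{8} ; sig = (2; 1)
  P = {4,5}:  v_{4} + v_{5} = v_{3} ; sig = (2; 1)
  P = {4,7}:  v_{4} + v_{7} = v_{6} ; sig = (2; 1)
  P = {3,7}:  v_{3} + v_{7} = v_{5} + v_{6} ; sig = (2; 1,1)
  P = {3,8}:  v_{3} + v_{8} = v_{2} + v_{9} ; sig = (2; 1,1)
  P = {1,4}:  v_{1} + v_{4} = v_{2} + v_{6} + v_{8} ; sig = (2; 1,1,1)
  P = {2,7,9}:  v_{2} + v_{7} + v_{9} = 0 ; sig = (3; —)
  P = {5,6,8}:  v_{5} + v_{6} + v_{8} = 0 ; sig = (3; —)
  P = {2,6,9}:  v_{2} + v_{6} + v_{9} = v_{4} ; sig = (3; 1)
  P = {2,7,8}:  v_{2} + v_{7} + v_{8} = v_{1} ; sig = (3; 1)
  P = {1,5,6}:  v_{1} + v_{5} + v_{6} = v_{2} + v_{7} ; sig = (3; 1,1)

so the primitive-relation signature multiset is
[(2; 1), (2; 1), (2; 1), (2; 1), (2; 1,1), (2; 1,1), (2; 1,1,1), (3; —), (3; —), (3; 1), (3; 1), (3; 1,1)]
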